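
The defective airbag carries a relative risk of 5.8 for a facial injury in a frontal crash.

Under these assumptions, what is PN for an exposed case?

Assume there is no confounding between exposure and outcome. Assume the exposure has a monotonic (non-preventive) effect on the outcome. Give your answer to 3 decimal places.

Under exogeneity and monotonicity, PN = (RR − 1) / RR = 1 − 1/RR.
PN = (5.8 − 1) / 5.8 = 4.8 / 5.8 ≈ 0.8276

PN ≈ 0.828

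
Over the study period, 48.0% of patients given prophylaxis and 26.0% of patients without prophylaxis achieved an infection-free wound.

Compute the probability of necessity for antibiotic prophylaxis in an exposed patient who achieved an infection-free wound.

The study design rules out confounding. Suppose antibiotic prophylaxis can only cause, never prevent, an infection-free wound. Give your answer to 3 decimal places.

PN ≈ 0.458

p₁ = 0.48, p₀ = 0.26.
Under exogeneity and monotonicity, PN = (p₁ − p₀) / p₁.
PN = (0.48 − 0.26) / 0.48 = 0.22 / 0.48 ≈ 0.4583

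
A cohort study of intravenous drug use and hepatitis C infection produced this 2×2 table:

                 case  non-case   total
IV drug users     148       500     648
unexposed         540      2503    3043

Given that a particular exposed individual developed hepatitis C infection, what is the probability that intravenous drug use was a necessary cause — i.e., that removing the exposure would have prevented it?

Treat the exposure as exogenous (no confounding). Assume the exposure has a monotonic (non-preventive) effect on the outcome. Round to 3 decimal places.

PN ≈ 0.223

p₁ = P(outcome | exposed) = 148/648 = 0.2284
p₀ = P(outcome | unexposed) = 540/3043 = 0.17746
Under exogeneity and monotonicity, PN = (p₁ − p₀)/p₁.
PN = (0.2284 − 0.17746) / 0.2284 ≈ 0.2230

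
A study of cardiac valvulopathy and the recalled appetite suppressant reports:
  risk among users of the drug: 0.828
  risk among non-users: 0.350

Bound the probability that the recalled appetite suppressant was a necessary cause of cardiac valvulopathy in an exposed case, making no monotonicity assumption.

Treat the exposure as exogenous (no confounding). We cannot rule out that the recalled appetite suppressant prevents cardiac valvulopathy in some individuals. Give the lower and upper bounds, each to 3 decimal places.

0.577 ≤ PN ≤ 0.785

Let p₁ = 0.828, p₀ = 0.35.
Under exogeneity alone the bounds on PN are max{0,(p₁−p₀)/p₁} ≤ PN ≤ min{1,(1−p₀)/p₁}.
  lower = (p₁ − p₀)/p₁ = 0.478 / 0.828 ≈ 0.5773
  upper = min{1, (1 − p₀)/p₁} = 0.65 / 0.828 ≈ 0.7850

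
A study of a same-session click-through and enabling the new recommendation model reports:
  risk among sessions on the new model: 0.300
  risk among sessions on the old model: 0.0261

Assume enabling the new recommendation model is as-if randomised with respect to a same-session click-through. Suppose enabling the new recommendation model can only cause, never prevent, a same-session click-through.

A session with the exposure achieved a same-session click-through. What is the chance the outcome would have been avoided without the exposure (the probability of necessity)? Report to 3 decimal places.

PN ≈ 0.913

Let p₁ = 0.3, p₀ = 0.0261.
Under exogeneity and monotonicity, PN = (p₁ − p₀) / p₁.
PN = (0.3 − 0.0261) / 0.3 = 0.2739 / 0.3 ≈ 0.9130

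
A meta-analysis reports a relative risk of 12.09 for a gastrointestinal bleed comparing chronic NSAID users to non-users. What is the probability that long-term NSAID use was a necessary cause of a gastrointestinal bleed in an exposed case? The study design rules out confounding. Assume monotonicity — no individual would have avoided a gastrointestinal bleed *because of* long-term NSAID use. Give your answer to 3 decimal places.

PN ≈ 0.917

Under exogeneity and monotonicity, PN = (RR − 1) / RR = 1 − 1/RR.
PN = (12.09 − 1) / 12.09 = 11.09 / 12.09 ≈ 0.9173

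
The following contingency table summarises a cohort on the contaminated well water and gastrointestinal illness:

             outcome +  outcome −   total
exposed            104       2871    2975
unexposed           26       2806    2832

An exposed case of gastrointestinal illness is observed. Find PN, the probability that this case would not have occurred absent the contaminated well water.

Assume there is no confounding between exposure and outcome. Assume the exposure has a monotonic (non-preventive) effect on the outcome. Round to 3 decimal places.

p₁ = P(outcome | exposed) = 104/2975 = 0.034958
p₀ = P(outcome | unexposed) = 26/2832 = 0.0091808
Under exogeneity and monotonicity, PN = (p₁ − p₀) / p₁.
PN = (0.034958 − 0.0091808) / 0.034958 = 0.025777 / 0.034958 ≈ 0.7374

PN ≈ 0.737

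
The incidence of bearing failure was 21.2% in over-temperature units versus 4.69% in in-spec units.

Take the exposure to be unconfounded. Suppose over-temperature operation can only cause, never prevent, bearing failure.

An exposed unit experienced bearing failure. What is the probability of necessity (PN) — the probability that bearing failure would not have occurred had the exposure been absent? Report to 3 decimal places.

PN ≈ 0.779

p₁ = 0.212, p₀ = 0.0469.
Under exogeneity and monotonicity, PN = (p₁ − p₀) / p₁.
PN = (0.212 − 0.0469) / 0.212 = 0.1651 / 0.212 ≈ 0.7788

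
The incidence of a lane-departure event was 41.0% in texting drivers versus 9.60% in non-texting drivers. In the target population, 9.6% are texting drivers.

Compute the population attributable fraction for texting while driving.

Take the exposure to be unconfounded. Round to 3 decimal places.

p₁ = 0.41, p₀ = 0.096.
Overall risk P(Y=1) = π·p₁ + (1−π)·p₀ = 0.096×0.41 + 0.904×0.096 = 0.12614.
Under exogeneity, PAF = [P(Y=1) − p₀] / P(Y=1).
PAF = (0.12614 − 0.096) / 0.12614 ≈ 0.2390

PAF ≈ 0.239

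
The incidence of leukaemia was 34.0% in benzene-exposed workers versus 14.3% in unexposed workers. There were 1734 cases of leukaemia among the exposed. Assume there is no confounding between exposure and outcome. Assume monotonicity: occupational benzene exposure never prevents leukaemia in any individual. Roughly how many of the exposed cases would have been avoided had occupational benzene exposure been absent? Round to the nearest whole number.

about 1005 cases

p₁ = 0.34, p₀ = 0.143.
PN = (p₁ − p₀)/p₁ = (0.34 − 0.143) / 0.34 ≈ 0.57941.
Attributable cases ≈ PN × (exposed cases) = 0.57941 × 1734 ≈ 1004.70.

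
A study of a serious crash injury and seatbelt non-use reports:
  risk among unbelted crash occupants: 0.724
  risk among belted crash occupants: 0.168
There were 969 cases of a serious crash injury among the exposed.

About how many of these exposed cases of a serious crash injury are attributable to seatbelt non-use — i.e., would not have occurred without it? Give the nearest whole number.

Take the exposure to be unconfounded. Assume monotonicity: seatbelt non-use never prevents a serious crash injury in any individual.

about 744 cases

Let p₁ = 0.724, p₀ = 0.168.
PN = (p₁ − p₀)/p₁ = (0.724 − 0.168) / 0.724 ≈ 0.76796.
Attributable cases ≈ PN × (exposed cases) = 0.76796 × 969 ≈ 744.15.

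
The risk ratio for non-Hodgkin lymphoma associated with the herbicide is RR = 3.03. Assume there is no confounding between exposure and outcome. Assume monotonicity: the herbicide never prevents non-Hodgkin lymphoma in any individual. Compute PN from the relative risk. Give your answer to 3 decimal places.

Under exogeneity and monotonicity, PN = (RR − 1) / RR = 1 − 1/RR.
PN = (3.03 − 1) / 3.03 = 2.03 / 3.03 ≈ 0.6700

PN ≈ 0.670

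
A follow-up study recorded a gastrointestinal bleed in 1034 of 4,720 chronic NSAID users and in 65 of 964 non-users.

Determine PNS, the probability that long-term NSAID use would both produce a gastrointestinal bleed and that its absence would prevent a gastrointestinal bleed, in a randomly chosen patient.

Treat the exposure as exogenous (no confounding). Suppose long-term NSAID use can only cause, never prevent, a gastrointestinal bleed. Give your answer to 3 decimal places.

PNS ≈ 0.152

p₁ = P(outcome | exposed) = 1034/4720 = 0.21907
p₀ = P(outcome | unexposed) = 65/964 = 0.067427
Under exogeneity and monotonicity, PNS = p₁ − p₀.
PNS = 0.21907 − 0.067427 = 0.15164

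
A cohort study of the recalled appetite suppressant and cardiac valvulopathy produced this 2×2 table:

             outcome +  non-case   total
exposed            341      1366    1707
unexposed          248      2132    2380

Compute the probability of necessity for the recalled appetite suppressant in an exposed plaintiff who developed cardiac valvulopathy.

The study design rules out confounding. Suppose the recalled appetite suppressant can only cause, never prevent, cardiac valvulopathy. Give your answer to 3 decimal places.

p₁ = P(outcome | exposed) = 341/1707 = 0.19977
p₀ = P(outcome | unexposed) = 248/2380 = 0.1042
Under exogeneity and monotonicity, PN = (p₁ − p₀)/p₁.
PN = (0.19977 − 0.1042) / 0.19977 ≈ 0.4784

PN ≈ 0.478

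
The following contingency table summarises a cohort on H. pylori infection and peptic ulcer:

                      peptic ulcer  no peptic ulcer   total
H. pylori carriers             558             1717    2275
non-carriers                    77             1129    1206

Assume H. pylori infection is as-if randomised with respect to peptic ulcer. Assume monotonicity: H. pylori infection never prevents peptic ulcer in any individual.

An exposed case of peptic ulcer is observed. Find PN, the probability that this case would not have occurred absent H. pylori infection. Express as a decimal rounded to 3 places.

PN ≈ 0.740

p₁ = P(outcome | exposed) = 558/2275 = 0.24527
p₀ = P(outcome | unexposed) = 77/1206 = 0.063847
Under exogeneity and monotonicity, PN = (p₁ − p₀) / p₁.
PN = (0.24527 − 0.063847) / 0.24527 = 0.18143 / 0.24527 ≈ 0.7397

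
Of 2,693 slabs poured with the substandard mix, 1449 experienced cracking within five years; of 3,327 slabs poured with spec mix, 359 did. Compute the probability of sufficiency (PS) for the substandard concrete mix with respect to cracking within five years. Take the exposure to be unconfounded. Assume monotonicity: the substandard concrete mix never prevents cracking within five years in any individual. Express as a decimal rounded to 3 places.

PS ≈ 0.482

p₁ = P(outcome | exposed) = 1449/2693 = 0.53806
p₀ = P(outcome | unexposed) = 359/3327 = 0.10791
Under exogeneity and monotonicity, PS = (p₁ − p₀) / (1 − p₀).
PS = (0.53806 − 0.10791) / (1 − 0.10791) = 0.43016 / 0.89209 ≈ 0.4822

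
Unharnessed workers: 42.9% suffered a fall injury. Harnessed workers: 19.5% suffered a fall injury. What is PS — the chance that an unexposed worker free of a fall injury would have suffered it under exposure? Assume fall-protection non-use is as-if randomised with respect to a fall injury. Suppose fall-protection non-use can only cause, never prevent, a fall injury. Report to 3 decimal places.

PS ≈ 0.291

p₁ = 0.429, p₀ = 0.195.
Under exogeneity and monotonicity, PS = (p₁ − p₀) / (1 − p₀).
PS = (0.429 − 0.195) / (1 − 0.195) = 0.234 / 0.805 ≈ 0.2907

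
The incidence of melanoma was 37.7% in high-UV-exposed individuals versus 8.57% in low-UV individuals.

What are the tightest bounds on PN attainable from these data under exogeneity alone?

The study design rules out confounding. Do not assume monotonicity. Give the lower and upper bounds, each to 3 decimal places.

0.773 ≤ PN ≤ 1.000

p₁ = 0.377, p₀ = 0.0857.
Under exogeneity alone the bounds on PN are max{0,(p₁−p₀)/p₁} ≤ PN ≤ min{1,(1−p₀)/p₁}.
  lower = (p₁ − p₀)/p₁ = 0.2913 / 0.377 ≈ 0.7727
  upper = min{1, (1 − p₀)/p₁} = 0.9143 / 0.377 ≈ 2.4252 → capped at 1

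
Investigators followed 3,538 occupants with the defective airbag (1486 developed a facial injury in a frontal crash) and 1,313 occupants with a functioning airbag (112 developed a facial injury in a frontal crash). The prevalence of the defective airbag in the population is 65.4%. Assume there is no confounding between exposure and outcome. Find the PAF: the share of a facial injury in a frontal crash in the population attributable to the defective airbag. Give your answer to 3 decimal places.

p₁ = P(outcome | exposed) = 1486/3538 = 0.42001
p₀ = P(outcome | unexposed) = 112/1313 = 0.085301
Overall risk P(Y=1) = π·p₁ + (1−π)·p₀ = 0.654×0.42001 + 0.346×0.085301 = 0.3042.
Under exogeneity, PAF = [P(Y=1) − p₀] / P(Y=1).
PAF = (0.3042 − 0.085301) / 0.3042 ≈ 0.7196

PAF ≈ 0.720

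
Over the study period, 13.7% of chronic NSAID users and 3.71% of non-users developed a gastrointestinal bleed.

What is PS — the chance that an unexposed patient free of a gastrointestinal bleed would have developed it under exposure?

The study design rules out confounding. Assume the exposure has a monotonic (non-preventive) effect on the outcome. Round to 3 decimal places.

PS ≈ 0.104

p₁ = 0.137, p₀ = 0.0371.
Under exogeneity and monotonicity, PS = (p₁ − p₀) / (1 − p₀).
PS = (0.137 − 0.0371) / (1 − 0.0371) = 0.0999 / 0.9629 ≈ 0.1037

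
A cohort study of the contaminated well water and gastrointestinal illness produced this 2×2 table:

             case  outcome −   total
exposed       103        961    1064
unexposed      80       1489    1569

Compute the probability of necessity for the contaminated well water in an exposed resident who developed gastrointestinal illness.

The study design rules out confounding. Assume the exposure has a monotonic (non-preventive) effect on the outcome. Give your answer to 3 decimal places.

PN ≈ 0.473

p₁ = P(outcome | exposed) = 103/1064 = 0.096805
p₀ = P(outcome | unexposed) = 80/1569 = 0.050988
Under exogeneity and monotonicity, PN = (p₁ − p₀)/p₁.
PN = (0.096805 − 0.050988) / 0.096805 ≈ 0.4733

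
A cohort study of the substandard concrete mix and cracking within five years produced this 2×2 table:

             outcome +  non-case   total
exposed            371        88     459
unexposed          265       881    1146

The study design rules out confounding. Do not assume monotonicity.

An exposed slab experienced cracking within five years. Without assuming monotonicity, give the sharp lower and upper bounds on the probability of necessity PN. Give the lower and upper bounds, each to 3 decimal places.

p₁ = P(outcome | exposed) = 371/459 = 0.80828
p₀ = P(outcome | unexposed) = 265/1146 = 0.23124
Under exogeneity alone the bounds on PN are max{0,(p₁−p₀)/p₁} ≤ PN ≤ min{1,(1−p₀)/p₁}.
  lower = (p₁ − p₀)/p₁ = 0.57704 / 0.80828 ≈ 0.7139
  upper = min{1, (1 − p₀)/p₁} = 0.76876 / 0.80828 ≈ 0.9511

0.714 ≤ PN ≤ 0.951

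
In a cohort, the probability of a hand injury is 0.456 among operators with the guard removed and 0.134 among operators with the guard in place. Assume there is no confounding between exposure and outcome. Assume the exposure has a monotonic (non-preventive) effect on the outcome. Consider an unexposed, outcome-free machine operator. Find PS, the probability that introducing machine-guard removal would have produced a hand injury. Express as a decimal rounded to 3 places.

PS ≈ 0.372

Let p₁ = 0.456, p₀ = 0.134.
Under exogeneity and monotonicity, PS = (p₁ − p₀) / (1 − p₀).
PS = (0.456 − 0.134) / (1 − 0.134) = 0.322 / 0.866 ≈ 0.3718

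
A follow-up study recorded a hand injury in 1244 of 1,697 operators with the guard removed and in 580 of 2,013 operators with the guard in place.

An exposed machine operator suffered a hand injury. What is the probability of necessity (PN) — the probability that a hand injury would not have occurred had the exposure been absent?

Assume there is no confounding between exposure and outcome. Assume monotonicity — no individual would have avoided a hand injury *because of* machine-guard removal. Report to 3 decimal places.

p₁ = P(outcome | exposed) = 1244/1697 = 0.73306
p₀ = P(outcome | unexposed) = 580/2013 = 0.28813
Under exogeneity and monotonicity, PN = (p₁ − p₀) / p₁.
PN = (0.73306 − 0.28813) / 0.73306 = 0.44493 / 0.73306 ≈ 0.6070

PN ≈ 0.607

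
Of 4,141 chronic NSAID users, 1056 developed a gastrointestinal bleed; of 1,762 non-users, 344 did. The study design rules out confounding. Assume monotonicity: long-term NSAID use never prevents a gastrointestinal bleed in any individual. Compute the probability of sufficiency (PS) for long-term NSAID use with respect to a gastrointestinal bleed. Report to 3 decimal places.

p₁ = P(outcome | exposed) = 1056/4141 = 0.25501
p₀ = P(outcome | unexposed) = 344/1762 = 0.19523
Under exogeneity and monotonicity, PS = (p₁ − p₀) / (1 − p₀).
PS = (0.25501 − 0.19523) / (1 − 0.19523) = 0.059778 / 0.80477 ≈ 0.0743

PS ≈ 0.074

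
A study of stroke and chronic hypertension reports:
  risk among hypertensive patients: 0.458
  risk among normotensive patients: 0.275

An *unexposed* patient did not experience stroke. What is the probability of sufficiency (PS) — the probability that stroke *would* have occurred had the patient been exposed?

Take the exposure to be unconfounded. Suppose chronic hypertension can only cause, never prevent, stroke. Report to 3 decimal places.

Let p₁ = 0.458, p₀ = 0.275.
Under exogeneity and monotonicity, PS = (p₁ − p₀) / (1 − p₀).
PS = (0.458 − 0.275) / (1 − 0.275) = 0.183 / 0.725 ≈ 0.2524

PS ≈ 0.252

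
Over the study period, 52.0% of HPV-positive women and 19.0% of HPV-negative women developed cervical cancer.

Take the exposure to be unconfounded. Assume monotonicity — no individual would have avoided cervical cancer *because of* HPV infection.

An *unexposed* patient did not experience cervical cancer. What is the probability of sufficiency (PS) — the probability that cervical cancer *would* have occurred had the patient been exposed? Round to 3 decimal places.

p₁ = 0.52, p₀ = 0.19.
Under exogeneity and monotonicity, PS = (p₁ − p₀) / (1 − p₀).
PS = (0.52 − 0.19) / (1 − 0.19) = 0.33 / 0.81 ≈ 0.4074

PS ≈ 0.407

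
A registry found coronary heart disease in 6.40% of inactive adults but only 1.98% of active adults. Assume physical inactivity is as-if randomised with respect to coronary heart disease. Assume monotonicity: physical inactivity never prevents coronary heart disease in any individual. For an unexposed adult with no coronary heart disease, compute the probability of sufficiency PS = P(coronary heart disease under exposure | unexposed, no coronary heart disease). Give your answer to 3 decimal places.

PS ≈ 0.045

p₁ = 0.064, p₀ = 0.0198.
Under exogeneity and monotonicity, PS = (p₁ − p₀) / (1 − p₀).
PS = (0.064 − 0.0198) / (1 − 0.0198) = 0.0442 / 0.9802 ≈ 0.0451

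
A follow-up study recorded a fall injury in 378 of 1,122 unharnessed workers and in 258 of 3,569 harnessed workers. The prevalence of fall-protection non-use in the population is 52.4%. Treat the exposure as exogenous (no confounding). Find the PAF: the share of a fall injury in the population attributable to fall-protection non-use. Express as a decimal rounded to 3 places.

PAF ≈ 0.657

p₁ = P(outcome | exposed) = 378/1122 = 0.3369
p₀ = P(outcome | unexposed) = 258/3569 = 0.072289
Overall risk P(Y=1) = π·p₁ + (1−π)·p₀ = 0.524×0.3369 + 0.476×0.072289 = 0.21094.
Under exogeneity, PAF = [P(Y=1) − p₀] / P(Y=1).
PAF = (0.21094 − 0.072289) / 0.21094 ≈ 0.6573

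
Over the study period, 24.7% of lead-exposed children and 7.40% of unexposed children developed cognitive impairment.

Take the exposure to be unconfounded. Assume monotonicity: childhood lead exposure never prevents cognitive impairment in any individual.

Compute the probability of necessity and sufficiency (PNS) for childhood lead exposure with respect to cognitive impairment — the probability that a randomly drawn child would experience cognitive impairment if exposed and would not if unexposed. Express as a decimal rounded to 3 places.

PNS ≈ 0.173

p₁ = 0.247, p₀ = 0.074.
Under exogeneity and monotonicity, PNS = p₁ − p₀.
PNS = 0.247 − 0.074 = 0.173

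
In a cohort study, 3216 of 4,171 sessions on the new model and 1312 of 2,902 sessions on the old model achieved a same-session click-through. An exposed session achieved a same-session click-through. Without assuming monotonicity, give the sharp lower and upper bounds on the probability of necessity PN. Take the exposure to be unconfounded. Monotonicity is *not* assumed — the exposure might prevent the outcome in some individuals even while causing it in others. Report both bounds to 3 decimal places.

0.414 ≤ PN ≤ 0.711

p₁ = P(outcome | exposed) = 3216/4171 = 0.77104
p₀ = P(outcome | unexposed) = 1312/2902 = 0.4521
Under exogeneity alone the bounds on PN are max{0,(p₁−p₀)/p₁} ≤ PN ≤ min{1,(1−p₀)/p₁}.
  lower = (p₁ − p₀)/p₁ = 0.31894 / 0.77104 ≈ 0.4136
  upper = min{1, (1 − p₀)/p₁} = 0.5479 / 0.77104 ≈ 0.7106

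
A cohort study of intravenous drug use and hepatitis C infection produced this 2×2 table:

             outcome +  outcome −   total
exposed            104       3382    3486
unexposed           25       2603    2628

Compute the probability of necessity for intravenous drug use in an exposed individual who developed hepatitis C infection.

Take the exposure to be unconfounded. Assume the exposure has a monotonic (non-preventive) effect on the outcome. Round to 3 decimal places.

p₁ = P(outcome | exposed) = 104/3486 = 0.029834
p₀ = P(outcome | unexposed) = 25/2628 = 0.0095129
Under exogeneity and monotonicity, PN = (p₁ − p₀)/p₁.
PN = (0.029834 − 0.0095129) / 0.029834 ≈ 0.6811

PN ≈ 0.681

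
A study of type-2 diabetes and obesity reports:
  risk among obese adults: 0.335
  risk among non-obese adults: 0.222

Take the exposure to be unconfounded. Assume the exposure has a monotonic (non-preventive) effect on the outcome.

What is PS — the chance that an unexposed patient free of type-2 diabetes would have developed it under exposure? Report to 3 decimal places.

Let p₁ = 0.335, p₀ = 0.222.
Under exogeneity and monotonicity, PS = (p₁ − p₀) / (1 − p₀).
PS = (0.335 − 0.222) / (1 − 0.222) = 0.113 / 0.778 ≈ 0.1452

PS ≈ 0.145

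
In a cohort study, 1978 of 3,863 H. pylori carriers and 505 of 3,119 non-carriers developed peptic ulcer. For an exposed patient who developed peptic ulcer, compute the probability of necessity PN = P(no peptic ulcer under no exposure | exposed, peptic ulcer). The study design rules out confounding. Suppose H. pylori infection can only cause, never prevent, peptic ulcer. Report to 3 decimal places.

p₁ = P(outcome | exposed) = 1978/3863 = 0.51204
p₀ = P(outcome | unexposed) = 505/3119 = 0.16191
Under exogeneity and monotonicity, PN = (p₁ − p₀) / p₁.
PN = (0.51204 − 0.16191) / 0.51204 = 0.35013 / 0.51204 ≈ 0.6838

PN ≈ 0.684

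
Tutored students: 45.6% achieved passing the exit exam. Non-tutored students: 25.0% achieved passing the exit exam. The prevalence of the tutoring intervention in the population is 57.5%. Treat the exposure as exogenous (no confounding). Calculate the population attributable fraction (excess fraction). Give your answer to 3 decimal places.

p₁ = 0.456, p₀ = 0.25.
Overall risk P(Y=1) = π·p₁ + (1−π)·p₀ = 0.575×0.456 + 0.425×0.25 = 0.36845.
Under exogeneity, PAF = [P(Y=1) − p₀] / P(Y=1).
PAF = (0.36845 − 0.25) / 0.36845 ≈ 0.3215

PAF ≈ 0.321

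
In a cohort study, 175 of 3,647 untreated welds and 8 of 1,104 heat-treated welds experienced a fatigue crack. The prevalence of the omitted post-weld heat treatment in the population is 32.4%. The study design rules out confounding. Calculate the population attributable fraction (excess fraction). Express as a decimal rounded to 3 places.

p₁ = P(outcome | exposed) = 175/3647 = 0.047985
p₀ = P(outcome | unexposed) = 8/1104 = 0.0072464
Overall risk P(Y=1) = π·p₁ + (1−π)·p₀ = 0.324×0.047985 + 0.676×0.0072464 = 0.020446.
Under exogeneity, PAF = [P(Y=1) − p₀] / P(Y=1).
PAF = (0.020446 − 0.0072464) / 0.020446 ≈ 0.6456

PAF ≈ 0.646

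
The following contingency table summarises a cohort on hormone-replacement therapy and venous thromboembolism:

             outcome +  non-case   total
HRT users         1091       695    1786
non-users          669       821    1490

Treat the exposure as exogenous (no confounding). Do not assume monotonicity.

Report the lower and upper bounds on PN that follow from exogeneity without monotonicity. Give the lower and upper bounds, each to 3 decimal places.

p₁ = P(outcome | exposed) = 1091/1786 = 0.61086
p₀ = P(outcome | unexposed) = 669/1490 = 0.44899
Under exogeneity alone the bounds on PN are max{0,(p₁−p₀)/p₁} ≤ PN ≤ min{1,(1−p₀)/p₁}.
  lower = (p₁ − p₀)/p₁ = 0.16187 / 0.61086 ≈ 0.2650
  upper = min{1, (1 − p₀)/p₁} = 0.55101 / 0.61086 ≈ 0.9020

0.265 ≤ PN ≤ 0.902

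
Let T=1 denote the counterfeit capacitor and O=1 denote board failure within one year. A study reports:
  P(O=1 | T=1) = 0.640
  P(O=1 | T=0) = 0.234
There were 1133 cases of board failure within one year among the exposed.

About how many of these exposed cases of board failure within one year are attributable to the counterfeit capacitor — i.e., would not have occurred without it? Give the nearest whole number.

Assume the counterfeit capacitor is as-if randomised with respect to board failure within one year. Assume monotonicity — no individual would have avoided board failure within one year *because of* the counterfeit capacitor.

Let p₁ = 0.64, p₀ = 0.234.
PN = (p₁ − p₀)/p₁ = (0.64 − 0.234) / 0.64 ≈ 0.63438.
Attributable cases ≈ PN × (exposed cases) = 0.63438 × 1133 ≈ 718.75.

about 719 cases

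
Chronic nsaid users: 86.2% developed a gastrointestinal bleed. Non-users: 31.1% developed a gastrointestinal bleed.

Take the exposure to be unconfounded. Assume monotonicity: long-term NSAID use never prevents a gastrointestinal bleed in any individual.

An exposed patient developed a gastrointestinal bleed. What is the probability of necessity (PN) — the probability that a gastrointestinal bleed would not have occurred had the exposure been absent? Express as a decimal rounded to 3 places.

PN ≈ 0.639

p₁ = 0.862, p₀ = 0.311.
Under exogeneity and monotonicity, PN = (p₁ − p₀) / p₁.
PN = (0.862 − 0.311) / 0.862 = 0.551 / 0.862 ≈ 0.6392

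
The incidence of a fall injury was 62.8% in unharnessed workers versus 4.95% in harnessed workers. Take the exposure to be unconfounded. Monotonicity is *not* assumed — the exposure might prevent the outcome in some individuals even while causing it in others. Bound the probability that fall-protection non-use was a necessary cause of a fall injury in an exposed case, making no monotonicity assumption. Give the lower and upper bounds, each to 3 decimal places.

0.921 ≤ PN ≤ 1.000

p₁ = 0.628, p₀ = 0.0495.
Under exogeneity alone the bounds on PN are max{0,(p₁−p₀)/p₁} ≤ PN ≤ min{1,(1−p₀)/p₁}.
  lower = (p₁ − p₀)/p₁ = 0.5785 / 0.628 ≈ 0.9212
  upper = min{1, (1 − p₀)/p₁} = 0.9505 / 0.628 ≈ 1.5135 → capped at 1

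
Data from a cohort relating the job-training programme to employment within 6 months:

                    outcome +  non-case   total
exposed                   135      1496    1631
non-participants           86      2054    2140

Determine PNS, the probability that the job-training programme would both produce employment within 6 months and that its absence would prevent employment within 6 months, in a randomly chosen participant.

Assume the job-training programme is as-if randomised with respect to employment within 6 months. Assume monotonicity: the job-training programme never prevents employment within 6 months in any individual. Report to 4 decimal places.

p₁ = P(outcome | exposed) = 135/1631 = 0.082771
p₀ = P(outcome | unexposed) = 86/2140 = 0.040187
Under exogeneity and monotonicity, PNS = p₁ − p₀.
PNS = 0.082771 − 0.040187 = 0.042584

PNS ≈ 0.0426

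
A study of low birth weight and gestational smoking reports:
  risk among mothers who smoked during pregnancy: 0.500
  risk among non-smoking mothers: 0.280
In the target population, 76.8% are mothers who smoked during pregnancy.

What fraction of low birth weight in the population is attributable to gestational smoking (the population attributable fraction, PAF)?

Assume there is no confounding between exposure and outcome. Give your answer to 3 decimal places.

PAF ≈ 0.376

Let p₁ = 0.5, p₀ = 0.28.
Overall risk P(Y=1) = π·p₁ + (1−π)·p₀ = 0.768×0.5 + 0.232×0.28 = 0.44896.
Under exogeneity, PAF = [P(Y=1) − p₀] / P(Y=1).
PAF = (0.44896 − 0.28) / 0.44896 ≈ 0.3763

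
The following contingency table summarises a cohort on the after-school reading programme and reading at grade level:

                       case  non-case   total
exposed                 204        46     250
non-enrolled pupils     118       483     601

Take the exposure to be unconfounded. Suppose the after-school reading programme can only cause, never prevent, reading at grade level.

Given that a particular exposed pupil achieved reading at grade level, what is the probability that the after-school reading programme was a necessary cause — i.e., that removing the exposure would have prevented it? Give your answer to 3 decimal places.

p₁ = P(outcome | exposed) = 204/250 = 0.816
p₀ = P(outcome | unexposed) = 118/601 = 0.19634
Under exogeneity and monotonicity, PN = (p₁ − p₀) / p₁.
PN = (0.816 − 0.19634) / 0.816 = 0.61966 / 0.816 ≈ 0.7594

PN ≈ 0.759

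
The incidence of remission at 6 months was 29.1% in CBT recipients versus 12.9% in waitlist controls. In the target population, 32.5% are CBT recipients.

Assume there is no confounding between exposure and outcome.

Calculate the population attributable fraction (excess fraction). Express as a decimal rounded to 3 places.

PAF ≈ 0.290

p₁ = 0.291, p₀ = 0.129.
Overall risk P(Y=1) = π·p₁ + (1−π)·p₀ = 0.325×0.291 + 0.675×0.129 = 0.18165.
Under exogeneity, PAF = [P(Y=1) − p₀] / P(Y=1).
PAF = (0.18165 − 0.129) / 0.18165 ≈ 0.2898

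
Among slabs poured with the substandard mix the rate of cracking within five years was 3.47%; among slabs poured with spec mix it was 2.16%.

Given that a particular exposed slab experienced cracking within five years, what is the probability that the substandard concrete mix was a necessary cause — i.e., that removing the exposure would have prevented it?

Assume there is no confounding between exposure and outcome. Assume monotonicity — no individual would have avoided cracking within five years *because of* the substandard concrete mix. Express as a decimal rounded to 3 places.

PN ≈ 0.378

p₁ = 0.0347, p₀ = 0.0216.
Under exogeneity and monotonicity, PN = (p₁ − p₀) / p₁.
PN = (0.0347 − 0.0216) / 0.0347 = 0.0131 / 0.0347 ≈ 0.3775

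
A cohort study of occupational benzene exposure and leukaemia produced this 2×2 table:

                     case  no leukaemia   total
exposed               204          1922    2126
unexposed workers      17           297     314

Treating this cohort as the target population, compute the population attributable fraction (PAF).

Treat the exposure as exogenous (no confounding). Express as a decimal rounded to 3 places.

p₁ = P(outcome | exposed) = 204/2126 = 0.095955
p₀ = P(outcome | unexposed) = 17/314 = 0.05414
Exposure prevalence π = 2126/2440 = 0.87131; overall risk P(Y=1) = 0.090574.
Under exogeneity, PAF = [P(Y=1) − p₀]/P(Y=1).
PAF = (0.090574 − 0.05414) / 0.090574 ≈ 0.4023

PAF ≈ 0.402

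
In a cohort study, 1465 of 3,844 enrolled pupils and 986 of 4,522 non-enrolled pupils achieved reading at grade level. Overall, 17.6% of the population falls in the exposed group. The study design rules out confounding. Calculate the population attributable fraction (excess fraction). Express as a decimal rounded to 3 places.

p₁ = P(outcome | exposed) = 1465/3844 = 0.38111
p₀ = P(outcome | unexposed) = 986/4522 = 0.21805
Overall risk P(Y=1) = π·p₁ + (1−π)·p₀ = 0.176×0.38111 + 0.824×0.21805 = 0.24675.
Under exogeneity, PAF = [P(Y=1) − p₀] / P(Y=1).
PAF = (0.24675 − 0.21805) / 0.24675 ≈ 0.1163

PAF ≈ 0.116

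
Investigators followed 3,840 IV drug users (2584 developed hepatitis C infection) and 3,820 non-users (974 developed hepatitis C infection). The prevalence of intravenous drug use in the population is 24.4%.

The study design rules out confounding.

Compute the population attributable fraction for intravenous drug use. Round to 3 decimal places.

PAF ≈ 0.286

p₁ = P(outcome | exposed) = 2584/3840 = 0.67292
p₀ = P(outcome | unexposed) = 974/3820 = 0.25497
Overall risk P(Y=1) = π·p₁ + (1−π)·p₀ = 0.244×0.67292 + 0.756×0.25497 = 0.35695.
Under exogeneity, PAF = [P(Y=1) − p₀] / P(Y=1).
PAF = (0.35695 − 0.25497) / 0.35695 ≈ 0.2857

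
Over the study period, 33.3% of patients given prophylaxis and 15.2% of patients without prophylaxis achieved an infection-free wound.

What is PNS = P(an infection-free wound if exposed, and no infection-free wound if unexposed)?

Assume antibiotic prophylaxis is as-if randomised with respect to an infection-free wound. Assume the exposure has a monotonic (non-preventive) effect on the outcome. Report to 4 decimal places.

p₁ = 0.333, p₀ = 0.152.
Under exogeneity and monotonicity, PNS = p₁ − p₀.
PNS = 0.333 − 0.152 = 0.181

PNS ≈ 0.1810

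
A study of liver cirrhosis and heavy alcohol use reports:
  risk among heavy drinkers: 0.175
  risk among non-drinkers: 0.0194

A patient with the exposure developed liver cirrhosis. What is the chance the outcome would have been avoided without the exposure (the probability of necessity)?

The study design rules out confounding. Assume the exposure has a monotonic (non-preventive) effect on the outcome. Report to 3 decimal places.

PN ≈ 0.889

Let p₁ = 0.175, p₀ = 0.0194.
Under exogeneity and monotonicity, PN = (p₁ − p₀) / p₁.
PN = (0.175 − 0.0194) / 0.175 = 0.1556 / 0.175 ≈ 0.8891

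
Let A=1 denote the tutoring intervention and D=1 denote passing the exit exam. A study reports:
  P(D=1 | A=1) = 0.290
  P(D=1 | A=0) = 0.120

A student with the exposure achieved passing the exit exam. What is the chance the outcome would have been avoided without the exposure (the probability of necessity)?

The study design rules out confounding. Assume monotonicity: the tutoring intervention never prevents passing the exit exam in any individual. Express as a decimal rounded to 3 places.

PN ≈ 0.586

Let p₁ = 0.29, p₀ = 0.12.
Under exogeneity and monotonicity, PN = (p₁ − p₀) / p₁.
PN = (0.29 − 0.12) / 0.29 = 0.17 / 0.29 ≈ 0.5862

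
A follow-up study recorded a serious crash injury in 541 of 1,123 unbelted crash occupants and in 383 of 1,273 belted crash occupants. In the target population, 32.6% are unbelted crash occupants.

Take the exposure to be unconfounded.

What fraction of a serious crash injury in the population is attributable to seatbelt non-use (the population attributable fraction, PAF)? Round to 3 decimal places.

PAF ≈ 0.164

p₁ = P(outcome | exposed) = 541/1123 = 0.48175
p₀ = P(outcome | unexposed) = 383/1273 = 0.30086
Overall risk P(Y=1) = π·p₁ + (1−π)·p₀ = 0.326×0.48175 + 0.674×0.30086 = 0.35983.
Under exogeneity, PAF = [P(Y=1) − p₀] / P(Y=1).
PAF = (0.35983 − 0.30086) / 0.35983 ≈ 0.1639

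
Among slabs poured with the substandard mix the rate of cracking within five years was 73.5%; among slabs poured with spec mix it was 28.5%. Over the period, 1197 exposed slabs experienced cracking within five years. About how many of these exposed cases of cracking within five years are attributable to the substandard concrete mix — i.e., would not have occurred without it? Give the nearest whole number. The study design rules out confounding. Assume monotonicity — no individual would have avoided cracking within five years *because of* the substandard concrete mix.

about 733 cases

p₁ = 0.735, p₀ = 0.285.
PN = (p₁ − p₀)/p₁ = (0.735 − 0.285) / 0.735 ≈ 0.61224.
Attributable cases ≈ PN × (exposed cases) = 0.61224 × 1197 ≈ 732.86.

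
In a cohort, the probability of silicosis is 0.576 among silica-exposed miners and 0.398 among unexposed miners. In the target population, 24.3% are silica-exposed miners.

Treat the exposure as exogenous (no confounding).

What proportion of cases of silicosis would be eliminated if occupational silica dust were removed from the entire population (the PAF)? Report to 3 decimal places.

PAF ≈ 0.098

Let p₁ = 0.576, p₀ = 0.398.
Overall risk P(Y=1) = π·p₁ + (1−π)·p₀ = 0.243×0.576 + 0.757×0.398 = 0.44125.
Under exogeneity, PAF = [P(Y=1) − p₀] / P(Y=1).
PAF = (0.44125 − 0.398) / 0.44125 ≈ 0.0980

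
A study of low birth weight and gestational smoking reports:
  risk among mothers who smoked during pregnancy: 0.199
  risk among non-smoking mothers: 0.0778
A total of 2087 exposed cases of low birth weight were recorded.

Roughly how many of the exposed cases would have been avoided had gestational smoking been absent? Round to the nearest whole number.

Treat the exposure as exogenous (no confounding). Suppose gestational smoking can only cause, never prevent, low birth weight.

Let p₁ = 0.199, p₀ = 0.0778.
PN = (p₁ − p₀)/p₁ = (0.199 − 0.0778) / 0.199 ≈ 0.60905.
Attributable cases ≈ PN × (exposed cases) = 0.60905 × 2087 ≈ 1271.08.

about 1271 cases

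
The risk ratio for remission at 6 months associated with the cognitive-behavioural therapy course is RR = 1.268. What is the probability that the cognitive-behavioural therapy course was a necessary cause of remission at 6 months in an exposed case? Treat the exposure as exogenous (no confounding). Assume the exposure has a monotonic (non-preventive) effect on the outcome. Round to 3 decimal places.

Under exogeneity and monotonicity, PN = (RR − 1) / RR = 1 − 1/RR.
PN = (1.268 − 1) / 1.268 = 0.268 / 1.268 ≈ 0.2114

PN ≈ 0.211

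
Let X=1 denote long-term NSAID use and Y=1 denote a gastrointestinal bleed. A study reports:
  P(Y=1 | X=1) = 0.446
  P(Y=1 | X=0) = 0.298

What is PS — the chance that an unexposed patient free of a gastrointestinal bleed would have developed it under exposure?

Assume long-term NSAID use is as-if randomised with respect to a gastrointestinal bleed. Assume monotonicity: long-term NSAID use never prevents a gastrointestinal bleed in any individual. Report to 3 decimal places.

Let p₁ = 0.446, p₀ = 0.298.
Under exogeneity and monotonicity, PS = (p₁ − p₀) / (1 − p₀).
PS = (0.446 − 0.298) / (1 − 0.298) = 0.148 / 0.702 ≈ 0.2108

PS ≈ 0.211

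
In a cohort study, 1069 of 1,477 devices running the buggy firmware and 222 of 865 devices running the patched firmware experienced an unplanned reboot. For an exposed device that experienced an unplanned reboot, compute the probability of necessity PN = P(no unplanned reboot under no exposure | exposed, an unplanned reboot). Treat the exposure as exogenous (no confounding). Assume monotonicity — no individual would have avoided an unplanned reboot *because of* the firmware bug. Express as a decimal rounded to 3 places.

PN ≈ 0.645

p₁ = P(outcome | exposed) = 1069/1477 = 0.72376
p₀ = P(outcome | unexposed) = 222/865 = 0.25665
Under exogeneity and monotonicity, PN = (p₁ − p₀) / p₁.
PN = (0.72376 − 0.25665) / 0.72376 = 0.46712 / 0.72376 ≈ 0.6454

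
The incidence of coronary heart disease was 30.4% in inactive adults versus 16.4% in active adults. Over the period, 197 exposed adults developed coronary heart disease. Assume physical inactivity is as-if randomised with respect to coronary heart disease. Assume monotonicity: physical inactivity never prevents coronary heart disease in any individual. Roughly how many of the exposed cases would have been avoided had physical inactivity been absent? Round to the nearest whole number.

about 91 cases

p₁ = 0.304, p₀ = 0.164.
PN = (p₁ − p₀)/p₁ = (0.304 − 0.164) / 0.304 ≈ 0.46053.
Attributable cases ≈ PN × (exposed cases) = 0.46053 × 197 ≈ 90.72.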